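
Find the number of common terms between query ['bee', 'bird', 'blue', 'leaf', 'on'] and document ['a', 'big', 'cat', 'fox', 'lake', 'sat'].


Query terms: ['bee', 'bird', 'blue', 'leaf', 'on']
Document terms: ['a', 'big', 'cat', 'fox', 'lake', 'sat']
Common terms: []
Overlap count = 0

0


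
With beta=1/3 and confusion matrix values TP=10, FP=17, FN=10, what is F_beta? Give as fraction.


P = TP/(TP+FP) = 10/27 = 10/27
R = TP/(TP+FN) = 10/20 = 1/2
beta^2 = 1/3^2 = 1/9
(1 + beta^2) = 10/9
Numerator = (1+beta^2)*P*R = 50/243
Denominator = beta^2*P + R = 10/243 + 1/2 = 263/486
F_beta = 100/263

100/263


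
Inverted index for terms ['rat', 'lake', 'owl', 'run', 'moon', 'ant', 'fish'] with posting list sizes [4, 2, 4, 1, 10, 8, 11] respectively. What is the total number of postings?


Summing posting list sizes:
'rat': 4 postings
'lake': 2 postings
'owl': 4 postings
'run': 1 postings
'moon': 10 postings
'ant': 8 postings
'fish': 11 postings
Total = 4 + 2 + 4 + 1 + 10 + 8 + 11 = 40

40


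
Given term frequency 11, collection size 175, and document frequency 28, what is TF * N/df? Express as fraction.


TF * (N/df)
= 11 * (175/28)
= 11 * 25/4
= 275/4

275/4


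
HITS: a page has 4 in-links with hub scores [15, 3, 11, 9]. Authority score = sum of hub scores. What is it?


Authority = sum of hub scores of in-linkers
In-link 1: hub score = 15
In-link 2: hub score = 3
In-link 3: hub score = 11
In-link 4: hub score = 9
Authority = 15 + 3 + 11 + 9 = 38

38


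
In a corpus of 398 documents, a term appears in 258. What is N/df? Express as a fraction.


IDF ratio = N / df
= 398 / 258
= 199/129

199/129


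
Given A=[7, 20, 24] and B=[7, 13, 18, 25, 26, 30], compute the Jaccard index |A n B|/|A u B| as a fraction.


A intersect B = [7]
|A intersect B| = 1
A union B = [7, 13, 18, 20, 24, 25, 26, 30]
|A union B| = 8
Jaccard = 1/8 = 1/8

1/8


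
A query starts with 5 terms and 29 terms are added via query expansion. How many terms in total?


Original terms: 5
Expansion terms: 29
Total = 5 + 29 = 34

34


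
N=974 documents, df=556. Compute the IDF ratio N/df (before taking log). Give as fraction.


IDF ratio = N / df
= 974 / 556
= 487/278

487/278


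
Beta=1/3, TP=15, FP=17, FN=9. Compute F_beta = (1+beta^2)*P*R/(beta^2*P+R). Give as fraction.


P = TP/(TP+FP) = 15/32 = 15/32
R = TP/(TP+FN) = 15/24 = 5/8
beta^2 = 1/3^2 = 1/9
(1 + beta^2) = 10/9
Numerator = (1+beta^2)*P*R = 125/384
Denominator = beta^2*P + R = 5/96 + 5/8 = 65/96
F_beta = 25/52

25/52


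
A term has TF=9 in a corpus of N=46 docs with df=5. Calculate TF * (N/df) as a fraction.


TF * (N/df)
= 9 * (46/5)
= 9 * 46/5
= 414/5

414/5


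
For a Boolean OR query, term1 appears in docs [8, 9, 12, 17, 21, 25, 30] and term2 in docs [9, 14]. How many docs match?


Boolean OR: find union of posting lists
term1 docs: [8, 9, 12, 17, 21, 25, 30]
term2 docs: [9, 14]
Union: [8, 9, 12, 14, 17, 21, 25, 30]
|union| = 8

8


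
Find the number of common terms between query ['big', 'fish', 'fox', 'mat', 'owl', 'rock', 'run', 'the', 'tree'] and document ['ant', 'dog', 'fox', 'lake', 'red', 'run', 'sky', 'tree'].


Query terms: ['big', 'fish', 'fox', 'mat', 'owl', 'rock', 'run', 'the', 'tree']
Document terms: ['ant', 'dog', 'fox', 'lake', 'red', 'run', 'sky', 'tree']
Common terms: ['fox', 'run', 'tree']
Overlap count = 3

3


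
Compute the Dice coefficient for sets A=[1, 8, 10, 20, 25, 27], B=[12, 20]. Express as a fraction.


A intersect B = [20]
|A intersect B| = 1
|A| = 6, |B| = 2
Dice = 2*1 / (6+2)
= 2 / 8 = 1/4

1/4


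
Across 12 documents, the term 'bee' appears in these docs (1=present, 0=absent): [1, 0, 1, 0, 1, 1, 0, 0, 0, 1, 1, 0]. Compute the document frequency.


Checking each document for 'bee':
Doc 1: present
Doc 2: absent
Doc 3: present
Doc 4: absent
Doc 5: present
Doc 6: present
Doc 7: absent
Doc 8: absent
Doc 9: absent
Doc 10: present
Doc 11: present
Doc 12: absent
df = sum of presences = 1 + 0 + 1 + 0 + 1 + 1 + 0 + 0 + 0 + 1 + 1 + 0 = 6

6


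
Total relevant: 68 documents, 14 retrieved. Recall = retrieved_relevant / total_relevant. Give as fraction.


Recall = retrieved_relevant / total_relevant
= 14 / 68
= 14 / (14 + 54)
= 7/34

7/34


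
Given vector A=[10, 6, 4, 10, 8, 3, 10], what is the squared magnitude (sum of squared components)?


|A|^2 = sum of squared components
A[0]^2 = 10^2 = 100
A[1]^2 = 6^2 = 36
A[2]^2 = 4^2 = 16
A[3]^2 = 10^2 = 100
A[4]^2 = 8^2 = 64
A[5]^2 = 3^2 = 9
A[6]^2 = 10^2 = 100
Sum = 100 + 36 + 16 + 100 + 64 + 9 + 100 = 425

425


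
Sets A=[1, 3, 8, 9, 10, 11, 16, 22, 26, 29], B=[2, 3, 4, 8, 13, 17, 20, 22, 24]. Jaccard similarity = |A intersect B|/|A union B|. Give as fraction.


A intersect B = [3, 8, 22]
|A intersect B| = 3
A union B = [1, 2, 3, 4, 8, 9, 10, 11, 13, 16, 17, 20, 22, 24, 26, 29]
|A union B| = 16
Jaccard = 3/16 = 3/16

3/16


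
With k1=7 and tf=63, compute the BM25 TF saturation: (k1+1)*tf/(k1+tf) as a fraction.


BM25 TF component = (k1+1)*tf / (k1+tf)
k1 = 7, tf = 63
Numerator = (7+1)*63 = 504
Denominator = 7 + 63 = 70
= 504/70 = 36/5

36/5


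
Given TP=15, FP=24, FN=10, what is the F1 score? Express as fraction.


F1 = 2 * P * R / (P + R)
P = TP/(TP+FP) = 15/39 = 5/13
R = TP/(TP+FN) = 15/25 = 3/5
2 * P * R = 2 * 5/13 * 3/5 = 6/13
P + R = 5/13 + 3/5 = 64/65
F1 = 6/13 / 64/65 = 15/32

15/32


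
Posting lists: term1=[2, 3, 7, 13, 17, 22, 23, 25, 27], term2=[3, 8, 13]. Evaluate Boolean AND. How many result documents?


Boolean AND: find intersection of posting lists
term1 docs: [2, 3, 7, 13, 17, 22, 23, 25, 27]
term2 docs: [3, 8, 13]
Intersection: [3, 13]
|intersection| = 2

2


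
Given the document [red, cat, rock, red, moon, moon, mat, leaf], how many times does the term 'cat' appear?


Document has 8 words
Scanning for 'cat':
Found at positions: [1]
Count = 1

1


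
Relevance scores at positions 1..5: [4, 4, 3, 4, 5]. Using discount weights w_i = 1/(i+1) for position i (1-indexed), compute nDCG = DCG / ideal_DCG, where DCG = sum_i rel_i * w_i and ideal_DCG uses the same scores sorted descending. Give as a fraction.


Position discount weights w_i = 1/(i+1) for i=1..5:
Weights = [1/2, 1/3, 1/4, 1/5, 1/6]
Actual relevance: [4, 4, 3, 4, 5]
DCG = 4/2 + 4/3 + 3/4 + 4/5 + 5/6 = 343/60
Ideal relevance (sorted desc): [5, 4, 4, 4, 3]
Ideal DCG = 5/2 + 4/3 + 4/4 + 4/5 + 3/6 = 92/15
nDCG = DCG / ideal_DCG = 343/60 / 92/15 = 343/368

343/368


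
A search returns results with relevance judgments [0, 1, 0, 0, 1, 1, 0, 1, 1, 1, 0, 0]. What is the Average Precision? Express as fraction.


Computing P@k for each relevant position:
Position 1: not relevant
Position 2: relevant, P@2 = 1/2 = 1/2
Position 3: not relevant
Position 4: not relevant
Position 5: relevant, P@5 = 2/5 = 2/5
Position 6: relevant, P@6 = 3/6 = 1/2
Position 7: not relevant
Position 8: relevant, P@8 = 4/8 = 1/2
Position 9: relevant, P@9 = 5/9 = 5/9
Position 10: relevant, P@10 = 6/10 = 3/5
Position 11: not relevant
Position 12: not relevant
Sum of P@k = 1/2 + 2/5 + 1/2 + 1/2 + 5/9 + 3/5 = 55/18
AP = 55/18 / 6 = 55/108

55/108


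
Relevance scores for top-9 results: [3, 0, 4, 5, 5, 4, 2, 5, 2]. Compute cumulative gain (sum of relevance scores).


Cumulative Gain = sum of relevance scores
Position 1: rel=3, running sum=3
Position 2: rel=0, running sum=3
Position 3: rel=4, running sum=7
Position 4: rel=5, running sum=12
Position 5: rel=5, running sum=17
Position 6: rel=4, running sum=21
Position 7: rel=2, running sum=23
Position 8: rel=5, running sum=28
Position 9: rel=2, running sum=30
CG = 30

30


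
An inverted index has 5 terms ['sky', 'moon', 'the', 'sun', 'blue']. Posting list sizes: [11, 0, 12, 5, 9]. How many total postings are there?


Summing posting list sizes:
'sky': 11 postings
'moon': 0 postings
'the': 12 postings
'sun': 5 postings
'blue': 9 postings
Total = 11 + 0 + 12 + 5 + 9 = 37

37


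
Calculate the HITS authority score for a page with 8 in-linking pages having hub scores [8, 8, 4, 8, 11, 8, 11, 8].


Authority = sum of hub scores of in-linkers
In-link 1: hub score = 8
In-link 2: hub score = 8
In-link 3: hub score = 4
In-link 4: hub score = 8
In-link 5: hub score = 11
In-link 6: hub score = 8
In-link 7: hub score = 11
In-link 8: hub score = 8
Authority = 8 + 8 + 4 + 8 + 11 + 8 + 11 + 8 = 66

66


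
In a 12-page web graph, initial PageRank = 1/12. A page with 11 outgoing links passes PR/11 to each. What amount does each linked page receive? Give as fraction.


Initial PR = 1/12 = 1/12
Outlinks = 11
Contribution per link = PR / outlinks
= 1/12 / 11
= 1/132

1/132


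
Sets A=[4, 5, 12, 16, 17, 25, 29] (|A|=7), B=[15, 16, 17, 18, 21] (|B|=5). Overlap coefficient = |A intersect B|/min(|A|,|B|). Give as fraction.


A intersect B = [16, 17]
|A intersect B| = 2
min(|A|, |B|) = min(7, 5) = 5
Overlap = 2 / 5 = 2/5

2/5


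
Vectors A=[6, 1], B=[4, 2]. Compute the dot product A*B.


Dot product = sum of element-wise products
A[0]*B[0] = 6*4 = 24
A[1]*B[1] = 1*2 = 2
Sum = 24 + 2 = 26

26


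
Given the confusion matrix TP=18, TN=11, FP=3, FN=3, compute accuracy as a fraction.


Accuracy = (TP + TN) / (TP + TN + FP + FN)
TP + TN = 18 + 11 = 29
Total = 18 + 11 + 3 + 3 = 35
Accuracy = 29 / 35 = 29/35

29/35


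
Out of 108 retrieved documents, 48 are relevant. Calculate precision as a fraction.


Precision = relevant_retrieved / total_retrieved
= 48 / 108
= 48 / (48 + 60)
= 4/9

4/9


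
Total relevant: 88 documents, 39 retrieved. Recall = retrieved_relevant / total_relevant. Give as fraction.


Recall = retrieved_relevant / total_relevant
= 39 / 88
= 39 / (39 + 49)
= 39/88

39/88


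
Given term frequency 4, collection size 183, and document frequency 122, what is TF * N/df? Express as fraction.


TF * (N/df)
= 4 * (183/122)
= 4 * 3/2
= 6

6


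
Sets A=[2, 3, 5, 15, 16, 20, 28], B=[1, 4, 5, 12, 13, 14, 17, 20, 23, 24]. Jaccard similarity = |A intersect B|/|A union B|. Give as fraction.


A intersect B = [5, 20]
|A intersect B| = 2
A union B = [1, 2, 3, 4, 5, 12, 13, 14, 15, 16, 17, 20, 23, 24, 28]
|A union B| = 15
Jaccard = 2/15 = 2/15

2/15


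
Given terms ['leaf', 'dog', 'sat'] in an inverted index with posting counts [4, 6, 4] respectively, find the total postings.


Summing posting list sizes:
'leaf': 4 postings
'dog': 6 postings
'sat': 4 postings
Total = 4 + 6 + 4 = 14

14


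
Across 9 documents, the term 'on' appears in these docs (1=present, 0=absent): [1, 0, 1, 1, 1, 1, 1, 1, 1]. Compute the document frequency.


Checking each document for 'on':
Doc 1: present
Doc 2: absent
Doc 3: present
Doc 4: present
Doc 5: present
Doc 6: present
Doc 7: present
Doc 8: present
Doc 9: present
df = sum of presences = 1 + 0 + 1 + 1 + 1 + 1 + 1 + 1 + 1 = 8

8


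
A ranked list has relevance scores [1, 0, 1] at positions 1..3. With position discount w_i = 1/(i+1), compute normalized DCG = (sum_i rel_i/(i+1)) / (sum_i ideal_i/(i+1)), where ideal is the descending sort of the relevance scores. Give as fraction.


Position discount weights w_i = 1/(i+1) for i=1..3:
Weights = [1/2, 1/3, 1/4]
Actual relevance: [1, 0, 1]
DCG = 1/2 + 0/3 + 1/4 = 3/4
Ideal relevance (sorted desc): [1, 1, 0]
Ideal DCG = 1/2 + 1/3 + 0/4 = 5/6
nDCG = DCG / ideal_DCG = 3/4 / 5/6 = 9/10

9/10


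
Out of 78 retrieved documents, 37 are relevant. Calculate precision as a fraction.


Precision = relevant_retrieved / total_retrieved
= 37 / 78
= 37 / (37 + 41)
= 37/78

37/78


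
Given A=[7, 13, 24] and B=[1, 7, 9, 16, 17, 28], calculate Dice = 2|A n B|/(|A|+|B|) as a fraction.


A intersect B = [7]
|A intersect B| = 1
|A| = 3, |B| = 6
Dice = 2*1 / (3+6)
= 2 / 9 = 2/9

2/9


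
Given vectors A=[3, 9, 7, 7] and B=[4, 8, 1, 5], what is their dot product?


Dot product = sum of element-wise products
A[0]*B[0] = 3*4 = 12
A[1]*B[1] = 9*8 = 72
A[2]*B[2] = 7*1 = 7
A[3]*B[3] = 7*5 = 35
Sum = 12 + 72 + 7 + 35 = 126

126


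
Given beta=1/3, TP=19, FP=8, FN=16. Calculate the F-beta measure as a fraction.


P = TP/(TP+FP) = 19/27 = 19/27
R = TP/(TP+FN) = 19/35 = 19/35
beta^2 = 1/3^2 = 1/9
(1 + beta^2) = 10/9
Numerator = (1+beta^2)*P*R = 722/1701
Denominator = beta^2*P + R = 19/243 + 19/35 = 5282/8505
F_beta = 95/139

95/139


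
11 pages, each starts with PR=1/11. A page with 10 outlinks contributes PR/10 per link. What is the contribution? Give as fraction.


Initial PR = 1/11 = 1/11
Outlinks = 10
Contribution per link = PR / outlinks
= 1/11 / 10
= 1/110

1/110


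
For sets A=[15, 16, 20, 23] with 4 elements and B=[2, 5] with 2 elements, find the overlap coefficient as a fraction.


A intersect B = []
|A intersect B| = 0
min(|A|, |B|) = min(4, 2) = 2
Overlap = 0 / 2 = 0

0


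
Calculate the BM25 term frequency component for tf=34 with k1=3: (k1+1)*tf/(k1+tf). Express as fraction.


BM25 TF component = (k1+1)*tf / (k1+tf)
k1 = 3, tf = 34
Numerator = (3+1)*34 = 136
Denominator = 3 + 34 = 37
= 136/37 = 136/37

136/37


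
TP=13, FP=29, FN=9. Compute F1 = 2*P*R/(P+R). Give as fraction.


F1 = 2 * P * R / (P + R)
P = TP/(TP+FP) = 13/42 = 13/42
R = TP/(TP+FN) = 13/22 = 13/22
2 * P * R = 2 * 13/42 * 13/22 = 169/462
P + R = 13/42 + 13/22 = 208/231
F1 = 169/462 / 208/231 = 13/32

13/32


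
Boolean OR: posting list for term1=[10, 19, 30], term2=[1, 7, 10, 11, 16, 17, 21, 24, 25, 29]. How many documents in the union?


Boolean OR: find union of posting lists
term1 docs: [10, 19, 30]
term2 docs: [1, 7, 10, 11, 16, 17, 21, 24, 25, 29]
Union: [1, 7, 10, 11, 16, 17, 19, 21, 24, 25, 29, 30]
|union| = 12

12


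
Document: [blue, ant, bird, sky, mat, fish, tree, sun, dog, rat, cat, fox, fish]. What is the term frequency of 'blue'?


Document has 13 words
Scanning for 'blue':
Found at positions: [0]
Count = 1

1


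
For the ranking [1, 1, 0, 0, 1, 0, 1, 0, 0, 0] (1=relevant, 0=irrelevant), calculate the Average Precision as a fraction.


Computing P@k for each relevant position:
Position 1: relevant, P@1 = 1/1 = 1
Position 2: relevant, P@2 = 2/2 = 1
Position 3: not relevant
Position 4: not relevant
Position 5: relevant, P@5 = 3/5 = 3/5
Position 6: not relevant
Position 7: relevant, P@7 = 4/7 = 4/7
Position 8: not relevant
Position 9: not relevant
Position 10: not relevant
Sum of P@k = 1 + 1 + 3/5 + 4/7 = 111/35
AP = 111/35 / 4 = 111/140

111/140


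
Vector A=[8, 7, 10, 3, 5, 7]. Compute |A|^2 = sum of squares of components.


|A|^2 = sum of squared components
A[0]^2 = 8^2 = 64
A[1]^2 = 7^2 = 49
A[2]^2 = 10^2 = 100
A[3]^2 = 3^2 = 9
A[4]^2 = 5^2 = 25
A[5]^2 = 7^2 = 49
Sum = 64 + 49 + 100 + 9 + 25 + 49 = 296

296


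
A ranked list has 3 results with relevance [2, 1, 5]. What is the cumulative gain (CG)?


Cumulative Gain = sum of relevance scores
Position 1: rel=2, running sum=2
Position 2: rel=1, running sum=3
Position 3: rel=5, running sum=8
CG = 8

8


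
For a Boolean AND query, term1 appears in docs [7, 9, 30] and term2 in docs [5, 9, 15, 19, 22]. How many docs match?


Boolean AND: find intersection of posting lists
term1 docs: [7, 9, 30]
term2 docs: [5, 9, 15, 19, 22]
Intersection: [9]
|intersection| = 1

1


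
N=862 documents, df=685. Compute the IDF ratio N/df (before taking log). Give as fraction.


IDF ratio = N / df
= 862 / 685
= 862/685

862/685


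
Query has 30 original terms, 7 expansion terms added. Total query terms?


Original terms: 30
Expansion terms: 7
Total = 30 + 7 = 37

37


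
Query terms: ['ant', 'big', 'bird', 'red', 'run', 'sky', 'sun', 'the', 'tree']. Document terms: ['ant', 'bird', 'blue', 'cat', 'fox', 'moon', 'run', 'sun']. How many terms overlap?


Query terms: ['ant', 'big', 'bird', 'red', 'run', 'sky', 'sun', 'the', 'tree']
Document terms: ['ant', 'bird', 'blue', 'cat', 'fox', 'moon', 'run', 'sun']
Common terms: ['ant', 'bird', 'run', 'sun']
Overlap count = 4

4


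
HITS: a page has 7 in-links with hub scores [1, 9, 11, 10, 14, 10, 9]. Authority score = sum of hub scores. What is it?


Authority = sum of hub scores of in-linkers
In-link 1: hub score = 1
In-link 2: hub score = 9
In-link 3: hub score = 11
In-link 4: hub score = 10
In-link 5: hub score = 14
In-link 6: hub score = 10
In-link 7: hub score = 9
Authority = 1 + 9 + 11 + 10 + 14 + 10 + 9 = 64

64


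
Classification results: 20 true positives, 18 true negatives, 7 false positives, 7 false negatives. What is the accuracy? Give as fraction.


Accuracy = (TP + TN) / (TP + TN + FP + FN)
TP + TN = 20 + 18 = 38
Total = 20 + 18 + 7 + 7 = 52
Accuracy = 38 / 52 = 19/26

19/26


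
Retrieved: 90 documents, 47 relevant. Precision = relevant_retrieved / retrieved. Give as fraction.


Precision = relevant_retrieved / total_retrieved
= 47 / 90
= 47 / (47 + 43)
= 47/90

47/90


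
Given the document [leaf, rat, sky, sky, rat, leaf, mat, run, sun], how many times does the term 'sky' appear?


Document has 9 words
Scanning for 'sky':
Found at positions: [2, 3]
Count = 2

2


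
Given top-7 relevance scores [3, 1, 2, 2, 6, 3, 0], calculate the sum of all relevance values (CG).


Cumulative Gain = sum of relevance scores
Position 1: rel=3, running sum=3
Position 2: rel=1, running sum=4
Position 3: rel=2, running sum=6
Position 4: rel=2, running sum=8
Position 5: rel=6, running sum=14
Position 6: rel=3, running sum=17
Position 7: rel=0, running sum=17
CG = 17

17


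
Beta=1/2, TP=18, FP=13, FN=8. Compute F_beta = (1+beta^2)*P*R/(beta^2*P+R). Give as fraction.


P = TP/(TP+FP) = 18/31 = 18/31
R = TP/(TP+FN) = 18/26 = 9/13
beta^2 = 1/2^2 = 1/4
(1 + beta^2) = 5/4
Numerator = (1+beta^2)*P*R = 405/806
Denominator = beta^2*P + R = 9/62 + 9/13 = 675/806
F_beta = 3/5

3/5


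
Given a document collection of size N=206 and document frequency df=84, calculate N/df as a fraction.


IDF ratio = N / df
= 206 / 84
= 103/42

103/42


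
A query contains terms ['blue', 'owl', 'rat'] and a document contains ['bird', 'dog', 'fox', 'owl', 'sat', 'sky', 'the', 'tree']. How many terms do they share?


Query terms: ['blue', 'owl', 'rat']
Document terms: ['bird', 'dog', 'fox', 'owl', 'sat', 'sky', 'the', 'tree']
Common terms: ['owl']
Overlap count = 1

1


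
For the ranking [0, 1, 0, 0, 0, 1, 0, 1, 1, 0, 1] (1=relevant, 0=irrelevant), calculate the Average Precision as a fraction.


Computing P@k for each relevant position:
Position 1: not relevant
Position 2: relevant, P@2 = 1/2 = 1/2
Position 3: not relevant
Position 4: not relevant
Position 5: not relevant
Position 6: relevant, P@6 = 2/6 = 1/3
Position 7: not relevant
Position 8: relevant, P@8 = 3/8 = 3/8
Position 9: relevant, P@9 = 4/9 = 4/9
Position 10: not relevant
Position 11: relevant, P@11 = 5/11 = 5/11
Sum of P@k = 1/2 + 1/3 + 3/8 + 4/9 + 5/11 = 1669/792
AP = 1669/792 / 5 = 1669/3960

1669/3960


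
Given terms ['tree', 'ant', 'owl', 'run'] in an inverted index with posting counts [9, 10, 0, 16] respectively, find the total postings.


Summing posting list sizes:
'tree': 9 postings
'ant': 10 postings
'owl': 0 postings
'run': 16 postings
Total = 9 + 10 + 0 + 16 = 35

35


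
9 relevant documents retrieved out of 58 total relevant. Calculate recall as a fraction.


Recall = retrieved_relevant / total_relevant
= 9 / 58
= 9 / (9 + 49)
= 9/58

9/58


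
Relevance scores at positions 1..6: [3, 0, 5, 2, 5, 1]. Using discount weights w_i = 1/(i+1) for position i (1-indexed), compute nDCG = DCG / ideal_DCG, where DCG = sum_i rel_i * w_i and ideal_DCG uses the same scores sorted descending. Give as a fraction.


Position discount weights w_i = 1/(i+1) for i=1..6:
Weights = [1/2, 1/3, 1/4, 1/5, 1/6, 1/7]
Actual relevance: [3, 0, 5, 2, 5, 1]
DCG = 3/2 + 0/3 + 5/4 + 2/5 + 5/6 + 1/7 = 1733/420
Ideal relevance (sorted desc): [5, 5, 3, 2, 1, 0]
Ideal DCG = 5/2 + 5/3 + 3/4 + 2/5 + 1/6 + 0/7 = 329/60
nDCG = DCG / ideal_DCG = 1733/420 / 329/60 = 1733/2303

1733/2303


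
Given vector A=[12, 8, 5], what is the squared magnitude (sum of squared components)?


|A|^2 = sum of squared components
A[0]^2 = 12^2 = 144
A[1]^2 = 8^2 = 64
A[2]^2 = 5^2 = 25
Sum = 144 + 64 + 25 = 233

233


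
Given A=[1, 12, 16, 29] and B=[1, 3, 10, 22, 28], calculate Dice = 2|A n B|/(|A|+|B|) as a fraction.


A intersect B = [1]
|A intersect B| = 1
|A| = 4, |B| = 5
Dice = 2*1 / (4+5)
= 2 / 9 = 2/9

2/9


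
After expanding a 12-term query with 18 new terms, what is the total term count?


Original terms: 12
Expansion terms: 18
Total = 12 + 18 = 30

30


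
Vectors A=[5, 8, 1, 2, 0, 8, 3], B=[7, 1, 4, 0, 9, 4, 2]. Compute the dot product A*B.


Dot product = sum of element-wise products
A[0]*B[0] = 5*7 = 35
A[1]*B[1] = 8*1 = 8
A[2]*B[2] = 1*4 = 4
A[3]*B[3] = 2*0 = 0
A[4]*B[4] = 0*9 = 0
A[5]*B[5] = 8*4 = 32
A[6]*B[6] = 3*2 = 6
Sum = 35 + 8 + 4 + 0 + 0 + 32 + 6 = 85

85


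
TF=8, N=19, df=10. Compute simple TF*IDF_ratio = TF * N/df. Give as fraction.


TF * (N/df)
= 8 * (19/10)
= 8 * 19/10
= 76/5

76/5


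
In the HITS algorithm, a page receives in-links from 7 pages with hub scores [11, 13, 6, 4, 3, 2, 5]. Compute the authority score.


Authority = sum of hub scores of in-linkers
In-link 1: hub score = 11
In-link 2: hub score = 13
In-link 3: hub score = 6
In-link 4: hub score = 4
In-link 5: hub score = 3
In-link 6: hub score = 2
In-link 7: hub score = 5
Authority = 11 + 13 + 6 + 4 + 3 + 2 + 5 = 44

44


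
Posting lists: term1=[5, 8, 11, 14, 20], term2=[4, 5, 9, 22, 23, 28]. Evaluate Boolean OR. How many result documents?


Boolean OR: find union of posting lists
term1 docs: [5, 8, 11, 14, 20]
term2 docs: [4, 5, 9, 22, 23, 28]
Union: [4, 5, 8, 9, 11, 14, 20, 22, 23, 28]
|union| = 10

10


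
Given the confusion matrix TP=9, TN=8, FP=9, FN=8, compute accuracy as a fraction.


Accuracy = (TP + TN) / (TP + TN + FP + FN)
TP + TN = 9 + 8 = 17
Total = 9 + 8 + 9 + 8 = 34
Accuracy = 17 / 34 = 1/2

1/2


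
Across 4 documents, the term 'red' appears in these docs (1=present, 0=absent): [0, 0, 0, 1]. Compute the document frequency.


Checking each document for 'red':
Doc 1: absent
Doc 2: absent
Doc 3: absent
Doc 4: present
df = sum of presences = 0 + 0 + 0 + 1 = 1

1


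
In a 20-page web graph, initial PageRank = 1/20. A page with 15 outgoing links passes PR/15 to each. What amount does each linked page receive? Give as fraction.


Initial PR = 1/20 = 1/20
Outlinks = 15
Contribution per link = PR / outlinks
= 1/20 / 15
= 1/300

1/300


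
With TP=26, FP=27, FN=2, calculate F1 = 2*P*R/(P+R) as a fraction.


F1 = 2 * P * R / (P + R)
P = TP/(TP+FP) = 26/53 = 26/53
R = TP/(TP+FN) = 26/28 = 13/14
2 * P * R = 2 * 26/53 * 13/14 = 338/371
P + R = 26/53 + 13/14 = 1053/742
F1 = 338/371 / 1053/742 = 52/81

52/81


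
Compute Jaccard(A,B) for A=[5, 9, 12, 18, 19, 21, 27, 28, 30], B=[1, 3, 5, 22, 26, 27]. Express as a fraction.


A intersect B = [5, 27]
|A intersect B| = 2
A union B = [1, 3, 5, 9, 12, 18, 19, 21, 22, 26, 27, 28, 30]
|A union B| = 13
Jaccard = 2/13 = 2/13

2/13


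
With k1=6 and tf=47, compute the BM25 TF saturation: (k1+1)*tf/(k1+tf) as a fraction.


BM25 TF component = (k1+1)*tf / (k1+tf)
k1 = 6, tf = 47
Numerator = (6+1)*47 = 329
Denominator = 6 + 47 = 53
= 329/53 = 329/53

329/53


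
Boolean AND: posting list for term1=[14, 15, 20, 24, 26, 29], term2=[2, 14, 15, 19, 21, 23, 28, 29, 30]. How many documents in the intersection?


Boolean AND: find intersection of posting lists
term1 docs: [14, 15, 20, 24, 26, 29]
term2 docs: [2, 14, 15, 19, 21, 23, 28, 29, 30]
Intersection: [14, 15, 29]
|intersection| = 3

3


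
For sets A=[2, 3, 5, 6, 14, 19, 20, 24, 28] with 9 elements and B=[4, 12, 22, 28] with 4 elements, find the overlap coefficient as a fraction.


A intersect B = [28]
|A intersect B| = 1
min(|A|, |B|) = min(9, 4) = 4
Overlap = 1 / 4 = 1/4

1/4


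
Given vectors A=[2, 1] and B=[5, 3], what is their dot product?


Dot product = sum of element-wise products
A[0]*B[0] = 2*5 = 10
A[1]*B[1] = 1*3 = 3
Sum = 10 + 3 = 13

13


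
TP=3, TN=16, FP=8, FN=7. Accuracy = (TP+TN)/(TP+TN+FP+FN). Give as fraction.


Accuracy = (TP + TN) / (TP + TN + FP + FN)
TP + TN = 3 + 16 = 19
Total = 3 + 16 + 8 + 7 = 34
Accuracy = 19 / 34 = 19/34

19/34


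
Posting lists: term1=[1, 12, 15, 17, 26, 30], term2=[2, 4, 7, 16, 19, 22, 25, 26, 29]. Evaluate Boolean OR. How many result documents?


Boolean OR: find union of posting lists
term1 docs: [1, 12, 15, 17, 26, 30]
term2 docs: [2, 4, 7, 16, 19, 22, 25, 26, 29]
Union: [1, 2, 4, 7, 12, 15, 16, 17, 19, 22, 25, 26, 29, 30]
|union| = 14

14


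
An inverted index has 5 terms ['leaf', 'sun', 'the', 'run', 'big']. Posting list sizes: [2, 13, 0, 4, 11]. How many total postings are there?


Summing posting list sizes:
'leaf': 2 postings
'sun': 13 postings
'the': 0 postings
'run': 4 postings
'big': 11 postings
Total = 2 + 13 + 0 + 4 + 11 = 30

30


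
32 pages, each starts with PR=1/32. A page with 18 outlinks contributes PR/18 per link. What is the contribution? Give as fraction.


Initial PR = 1/32 = 1/32
Outlinks = 18
Contribution per link = PR / outlinks
= 1/32 / 18
= 1/576

1/576


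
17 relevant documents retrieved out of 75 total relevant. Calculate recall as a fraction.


Recall = retrieved_relevant / total_relevant
= 17 / 75
= 17 / (17 + 58)
= 17/75

17/75


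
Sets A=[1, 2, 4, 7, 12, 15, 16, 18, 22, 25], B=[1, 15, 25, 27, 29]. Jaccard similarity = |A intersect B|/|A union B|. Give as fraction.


A intersect B = [1, 15, 25]
|A intersect B| = 3
A union B = [1, 2, 4, 7, 12, 15, 16, 18, 22, 25, 27, 29]
|A union B| = 12
Jaccard = 3/12 = 1/4

1/4


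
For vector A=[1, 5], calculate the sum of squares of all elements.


|A|^2 = sum of squared components
A[0]^2 = 1^2 = 1
A[1]^2 = 5^2 = 25
Sum = 1 + 25 = 26

26


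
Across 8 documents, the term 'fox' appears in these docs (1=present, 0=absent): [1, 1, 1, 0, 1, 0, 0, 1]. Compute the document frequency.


Checking each document for 'fox':
Doc 1: present
Doc 2: present
Doc 3: present
Doc 4: absent
Doc 5: present
Doc 6: absent
Doc 7: absent
Doc 8: present
df = sum of presences = 1 + 1 + 1 + 0 + 1 + 0 + 0 + 1 = 5

5


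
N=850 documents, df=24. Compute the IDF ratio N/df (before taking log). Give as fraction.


IDF ratio = N / df
= 850 / 24
= 425/12

425/12


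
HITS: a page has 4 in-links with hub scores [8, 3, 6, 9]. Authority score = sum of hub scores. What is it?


Authority = sum of hub scores of in-linkers
In-link 1: hub score = 8
In-link 2: hub score = 3
In-link 3: hub score = 6
In-link 4: hub score = 9
Authority = 8 + 3 + 6 + 9 = 26

26


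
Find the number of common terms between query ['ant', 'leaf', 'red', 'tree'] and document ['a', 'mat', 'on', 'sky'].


Query terms: ['ant', 'leaf', 'red', 'tree']
Document terms: ['a', 'mat', 'on', 'sky']
Common terms: []
Overlap count = 0

0


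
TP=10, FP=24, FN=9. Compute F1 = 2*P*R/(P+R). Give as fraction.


F1 = 2 * P * R / (P + R)
P = TP/(TP+FP) = 10/34 = 5/17
R = TP/(TP+FN) = 10/19 = 10/19
2 * P * R = 2 * 5/17 * 10/19 = 100/323
P + R = 5/17 + 10/19 = 265/323
F1 = 100/323 / 265/323 = 20/53

20/53


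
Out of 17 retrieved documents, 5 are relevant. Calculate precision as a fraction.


Precision = relevant_retrieved / total_retrieved
= 5 / 17
= 5 / (5 + 12)
= 5/17

5/17


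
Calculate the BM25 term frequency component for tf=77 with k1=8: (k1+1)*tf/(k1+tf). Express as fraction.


BM25 TF component = (k1+1)*tf / (k1+tf)
k1 = 8, tf = 77
Numerator = (8+1)*77 = 693
Denominator = 8 + 77 = 85
= 693/85 = 693/85

693/85


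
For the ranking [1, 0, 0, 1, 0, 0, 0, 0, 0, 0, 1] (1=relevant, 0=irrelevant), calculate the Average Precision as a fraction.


Computing P@k for each relevant position:
Position 1: relevant, P@1 = 1/1 = 1
Position 2: not relevant
Position 3: not relevant
Position 4: relevant, P@4 = 2/4 = 1/2
Position 5: not relevant
Position 6: not relevant
Position 7: not relevant
Position 8: not relevant
Position 9: not relevant
Position 10: not relevant
Position 11: relevant, P@11 = 3/11 = 3/11
Sum of P@k = 1 + 1/2 + 3/11 = 39/22
AP = 39/22 / 3 = 13/22

13/22


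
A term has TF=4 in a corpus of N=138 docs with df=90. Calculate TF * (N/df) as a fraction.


TF * (N/df)
= 4 * (138/90)
= 4 * 23/15
= 92/15

92/15


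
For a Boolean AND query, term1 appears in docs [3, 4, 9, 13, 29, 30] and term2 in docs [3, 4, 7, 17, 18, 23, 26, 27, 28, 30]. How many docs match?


Boolean AND: find intersection of posting lists
term1 docs: [3, 4, 9, 13, 29, 30]
term2 docs: [3, 4, 7, 17, 18, 23, 26, 27, 28, 30]
Intersection: [3, 4, 30]
|intersection| = 3

3


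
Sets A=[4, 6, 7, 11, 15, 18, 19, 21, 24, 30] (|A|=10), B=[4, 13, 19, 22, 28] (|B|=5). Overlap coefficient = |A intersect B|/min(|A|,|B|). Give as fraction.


A intersect B = [4, 19]
|A intersect B| = 2
min(|A|, |B|) = min(10, 5) = 5
Overlap = 2 / 5 = 2/5

2/5


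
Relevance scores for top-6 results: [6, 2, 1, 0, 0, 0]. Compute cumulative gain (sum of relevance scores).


Cumulative Gain = sum of relevance scores
Position 1: rel=6, running sum=6
Position 2: rel=2, running sum=8
Position 3: rel=1, running sum=9
Position 4: rel=0, running sum=9
Position 5: rel=0, running sum=9
Position 6: rel=0, running sum=9
CG = 9

9


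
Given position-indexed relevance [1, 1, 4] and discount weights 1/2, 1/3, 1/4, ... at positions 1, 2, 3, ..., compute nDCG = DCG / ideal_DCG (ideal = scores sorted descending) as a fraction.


Position discount weights w_i = 1/(i+1) for i=1..3:
Weights = [1/2, 1/3, 1/4]
Actual relevance: [1, 1, 4]
DCG = 1/2 + 1/3 + 4/4 = 11/6
Ideal relevance (sorted desc): [4, 1, 1]
Ideal DCG = 4/2 + 1/3 + 1/4 = 31/12
nDCG = DCG / ideal_DCG = 11/6 / 31/12 = 22/31

22/31


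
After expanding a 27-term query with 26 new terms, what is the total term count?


Original terms: 27
Expansion terms: 26
Total = 27 + 26 = 53

53


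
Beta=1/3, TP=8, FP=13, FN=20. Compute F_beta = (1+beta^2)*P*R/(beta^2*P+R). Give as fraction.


P = TP/(TP+FP) = 8/21 = 8/21
R = TP/(TP+FN) = 8/28 = 2/7
beta^2 = 1/3^2 = 1/9
(1 + beta^2) = 10/9
Numerator = (1+beta^2)*P*R = 160/1323
Denominator = beta^2*P + R = 8/189 + 2/7 = 62/189
F_beta = 80/217

80/217


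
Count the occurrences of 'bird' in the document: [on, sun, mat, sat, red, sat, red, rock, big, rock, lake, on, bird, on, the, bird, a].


Document has 17 words
Scanning for 'bird':
Found at positions: [12, 15]
Count = 2

2


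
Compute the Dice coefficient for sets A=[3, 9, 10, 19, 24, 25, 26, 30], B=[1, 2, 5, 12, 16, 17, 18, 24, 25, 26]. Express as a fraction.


A intersect B = [24, 25, 26]
|A intersect B| = 3
|A| = 8, |B| = 10
Dice = 2*3 / (8+10)
= 6 / 18 = 1/3

1/3


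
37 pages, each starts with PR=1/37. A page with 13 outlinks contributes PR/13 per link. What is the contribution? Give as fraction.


Initial PR = 1/37 = 1/37
Outlinks = 13
Contribution per link = PR / outlinks
= 1/37 / 13
= 1/481

1/481


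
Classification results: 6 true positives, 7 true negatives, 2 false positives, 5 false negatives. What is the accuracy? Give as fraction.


Accuracy = (TP + TN) / (TP + TN + FP + FN)
TP + TN = 6 + 7 = 13
Total = 6 + 7 + 2 + 5 = 20
Accuracy = 13 / 20 = 13/20

13/20


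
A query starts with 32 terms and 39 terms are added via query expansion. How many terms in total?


Original terms: 32
Expansion terms: 39
Total = 32 + 39 = 71

71


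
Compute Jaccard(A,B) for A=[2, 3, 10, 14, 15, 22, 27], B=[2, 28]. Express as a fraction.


A intersect B = [2]
|A intersect B| = 1
A union B = [2, 3, 10, 14, 15, 22, 27, 28]
|A union B| = 8
Jaccard = 1/8 = 1/8

1/8


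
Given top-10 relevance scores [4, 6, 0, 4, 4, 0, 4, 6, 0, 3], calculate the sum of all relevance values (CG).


Cumulative Gain = sum of relevance scores
Position 1: rel=4, running sum=4
Position 2: rel=6, running sum=10
Position 3: rel=0, running sum=10
Position 4: rel=4, running sum=14
Position 5: rel=4, running sum=18
Position 6: rel=0, running sum=18
Position 7: rel=4, running sum=22
Position 8: rel=6, running sum=28
Position 9: rel=0, running sum=28
Position 10: rel=3, running sum=31
CG = 31

31


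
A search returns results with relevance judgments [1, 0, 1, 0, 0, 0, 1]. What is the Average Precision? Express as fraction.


Computing P@k for each relevant position:
Position 1: relevant, P@1 = 1/1 = 1
Position 2: not relevant
Position 3: relevant, P@3 = 2/3 = 2/3
Position 4: not relevant
Position 5: not relevant
Position 6: not relevant
Position 7: relevant, P@7 = 3/7 = 3/7
Sum of P@k = 1 + 2/3 + 3/7 = 44/21
AP = 44/21 / 3 = 44/63

44/63


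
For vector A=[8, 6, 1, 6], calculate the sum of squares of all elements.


|A|^2 = sum of squared components
A[0]^2 = 8^2 = 64
A[1]^2 = 6^2 = 36
A[2]^2 = 1^2 = 1
A[3]^2 = 6^2 = 36
Sum = 64 + 36 + 1 + 36 = 137

137


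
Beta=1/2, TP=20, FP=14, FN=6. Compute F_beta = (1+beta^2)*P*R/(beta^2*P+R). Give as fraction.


P = TP/(TP+FP) = 20/34 = 10/17
R = TP/(TP+FN) = 20/26 = 10/13
beta^2 = 1/2^2 = 1/4
(1 + beta^2) = 5/4
Numerator = (1+beta^2)*P*R = 125/221
Denominator = beta^2*P + R = 5/34 + 10/13 = 405/442
F_beta = 50/81

50/81


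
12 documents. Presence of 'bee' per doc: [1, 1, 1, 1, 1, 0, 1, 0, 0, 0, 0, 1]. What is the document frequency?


Checking each document for 'bee':
Doc 1: present
Doc 2: present
Doc 3: present
Doc 4: present
Doc 5: present
Doc 6: absent
Doc 7: present
Doc 8: absent
Doc 9: absent
Doc 10: absent
Doc 11: absent
Doc 12: present
df = sum of presences = 1 + 1 + 1 + 1 + 1 + 0 + 1 + 0 + 0 + 0 + 0 + 1 = 7

7


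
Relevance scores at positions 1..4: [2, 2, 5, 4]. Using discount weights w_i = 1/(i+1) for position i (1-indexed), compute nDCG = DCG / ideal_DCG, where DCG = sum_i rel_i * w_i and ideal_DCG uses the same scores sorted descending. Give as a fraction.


Position discount weights w_i = 1/(i+1) for i=1..4:
Weights = [1/2, 1/3, 1/4, 1/5]
Actual relevance: [2, 2, 5, 4]
DCG = 2/2 + 2/3 + 5/4 + 4/5 = 223/60
Ideal relevance (sorted desc): [5, 4, 2, 2]
Ideal DCG = 5/2 + 4/3 + 2/4 + 2/5 = 71/15
nDCG = DCG / ideal_DCG = 223/60 / 71/15 = 223/284

223/284


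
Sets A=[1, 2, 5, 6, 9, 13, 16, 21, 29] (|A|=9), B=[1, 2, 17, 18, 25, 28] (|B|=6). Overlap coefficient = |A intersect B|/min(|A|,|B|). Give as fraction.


A intersect B = [1, 2]
|A intersect B| = 2
min(|A|, |B|) = min(9, 6) = 6
Overlap = 2 / 6 = 1/3

1/3


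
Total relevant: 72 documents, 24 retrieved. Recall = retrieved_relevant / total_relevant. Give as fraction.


Recall = retrieved_relevant / total_relevant
= 24 / 72
= 24 / (24 + 48)
= 1/3

1/3


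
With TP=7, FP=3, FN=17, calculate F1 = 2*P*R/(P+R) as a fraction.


F1 = 2 * P * R / (P + R)
P = TP/(TP+FP) = 7/10 = 7/10
R = TP/(TP+FN) = 7/24 = 7/24
2 * P * R = 2 * 7/10 * 7/24 = 49/120
P + R = 7/10 + 7/24 = 119/120
F1 = 49/120 / 119/120 = 7/17

7/17


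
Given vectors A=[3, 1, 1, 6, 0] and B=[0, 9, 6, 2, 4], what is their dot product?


Dot product = sum of element-wise products
A[0]*B[0] = 3*0 = 0
A[1]*B[1] = 1*9 = 9
A[2]*B[2] = 1*6 = 6
A[3]*B[3] = 6*2 = 12
A[4]*B[4] = 0*4 = 0
Sum = 0 + 9 + 6 + 12 + 0 = 27

27


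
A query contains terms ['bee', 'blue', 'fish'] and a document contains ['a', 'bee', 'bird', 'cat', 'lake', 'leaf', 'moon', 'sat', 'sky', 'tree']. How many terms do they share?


Query terms: ['bee', 'blue', 'fish']
Document terms: ['a', 'bee', 'bird', 'cat', 'lake', 'leaf', 'moon', 'sat', 'sky', 'tree']
Common terms: ['bee']
Overlap count = 1

1


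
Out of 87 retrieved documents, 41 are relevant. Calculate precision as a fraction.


Precision = relevant_retrieved / total_retrieved
= 41 / 87
= 41 / (41 + 46)
= 41/87

41/87


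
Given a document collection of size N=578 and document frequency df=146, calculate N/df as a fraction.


IDF ratio = N / df
= 578 / 146
= 289/73

289/73


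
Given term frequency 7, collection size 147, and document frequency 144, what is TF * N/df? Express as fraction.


TF * (N/df)
= 7 * (147/144)
= 7 * 49/48
= 343/48

343/48


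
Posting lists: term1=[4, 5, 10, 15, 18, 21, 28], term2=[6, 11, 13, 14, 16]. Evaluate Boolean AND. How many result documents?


Boolean AND: find intersection of posting lists
term1 docs: [4, 5, 10, 15, 18, 21, 28]
term2 docs: [6, 11, 13, 14, 16]
Intersection: []
|intersection| = 0

0


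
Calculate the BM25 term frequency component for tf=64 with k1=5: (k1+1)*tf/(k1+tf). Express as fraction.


BM25 TF component = (k1+1)*tf / (k1+tf)
k1 = 5, tf = 64
Numerator = (5+1)*64 = 384
Denominator = 5 + 64 = 69
= 384/69 = 128/23

128/23


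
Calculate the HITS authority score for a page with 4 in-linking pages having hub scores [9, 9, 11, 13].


Authority = sum of hub scores of in-linkers
In-link 1: hub score = 9
In-link 2: hub score = 9
In-link 3: hub score = 11
In-link 4: hub score = 13
Authority = 9 + 9 + 11 + 13 = 42

42


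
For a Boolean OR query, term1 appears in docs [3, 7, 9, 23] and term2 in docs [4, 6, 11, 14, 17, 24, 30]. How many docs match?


Boolean OR: find union of posting lists
term1 docs: [3, 7, 9, 23]
term2 docs: [4, 6, 11, 14, 17, 24, 30]
Union: [3, 4, 6, 7, 9, 11, 14, 17, 23, 24, 30]
|union| = 11

11


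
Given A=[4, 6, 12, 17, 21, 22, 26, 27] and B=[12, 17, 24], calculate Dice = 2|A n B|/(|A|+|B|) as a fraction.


A intersect B = [12, 17]
|A intersect B| = 2
|A| = 8, |B| = 3
Dice = 2*2 / (8+3)
= 4 / 11 = 4/11

4/11


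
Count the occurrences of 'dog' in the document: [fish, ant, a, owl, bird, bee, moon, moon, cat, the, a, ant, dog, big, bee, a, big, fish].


Document has 18 words
Scanning for 'dog':
Found at positions: [12]
Count = 1

1


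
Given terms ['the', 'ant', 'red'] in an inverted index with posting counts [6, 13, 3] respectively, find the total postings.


Summing posting list sizes:
'the': 6 postings
'ant': 13 postings
'red': 3 postings
Total = 6 + 13 + 3 = 22

22


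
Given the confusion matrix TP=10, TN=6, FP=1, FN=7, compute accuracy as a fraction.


Accuracy = (TP + TN) / (TP + TN + FP + FN)
TP + TN = 10 + 6 = 16
Total = 10 + 6 + 1 + 7 = 24
Accuracy = 16 / 24 = 2/3

2/3


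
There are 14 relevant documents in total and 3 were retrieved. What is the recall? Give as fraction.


Recall = retrieved_relevant / total_relevant
= 3 / 14
= 3 / (3 + 11)
= 3/14

3/14


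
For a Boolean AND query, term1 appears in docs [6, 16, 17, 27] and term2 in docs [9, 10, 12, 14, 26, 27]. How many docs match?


Boolean AND: find intersection of posting lists
term1 docs: [6, 16, 17, 27]
term2 docs: [9, 10, 12, 14, 26, 27]
Intersection: [27]
|intersection| = 1

1


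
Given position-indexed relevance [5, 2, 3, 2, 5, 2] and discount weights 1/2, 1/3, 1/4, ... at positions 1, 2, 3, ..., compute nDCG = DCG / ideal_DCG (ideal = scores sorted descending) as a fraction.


Position discount weights w_i = 1/(i+1) for i=1..6:
Weights = [1/2, 1/3, 1/4, 1/5, 1/6, 1/7]
Actual relevance: [5, 2, 3, 2, 5, 2]
DCG = 5/2 + 2/3 + 3/4 + 2/5 + 5/6 + 2/7 = 761/140
Ideal relevance (sorted desc): [5, 5, 3, 2, 2, 2]
Ideal DCG = 5/2 + 5/3 + 3/4 + 2/5 + 2/6 + 2/7 = 831/140
nDCG = DCG / ideal_DCG = 761/140 / 831/140 = 761/831

761/831


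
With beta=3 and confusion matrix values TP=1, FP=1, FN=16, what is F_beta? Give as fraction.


P = TP/(TP+FP) = 1/2 = 1/2
R = TP/(TP+FN) = 1/17 = 1/17
beta^2 = 3^2 = 9
(1 + beta^2) = 10
Numerator = (1+beta^2)*P*R = 5/17
Denominator = beta^2*P + R = 9/2 + 1/17 = 155/34
F_beta = 2/31

2/31


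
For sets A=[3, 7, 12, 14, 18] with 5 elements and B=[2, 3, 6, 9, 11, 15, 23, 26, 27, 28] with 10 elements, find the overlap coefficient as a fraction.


A intersect B = [3]
|A intersect B| = 1
min(|A|, |B|) = min(5, 10) = 5
Overlap = 1 / 5 = 1/5

1/5


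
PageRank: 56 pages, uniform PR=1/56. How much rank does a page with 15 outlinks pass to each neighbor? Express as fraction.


Initial PR = 1/56 = 1/56
Outlinks = 15
Contribution per link = PR / outlinks
= 1/56 / 15
= 1/840

1/840


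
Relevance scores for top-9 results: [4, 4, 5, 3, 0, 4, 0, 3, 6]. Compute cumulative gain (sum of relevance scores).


Cumulative Gain = sum of relevance scores
Position 1: rel=4, running sum=4
Position 2: rel=4, running sum=8
Position 3: rel=5, running sum=13
Position 4: rel=3, running sum=16
Position 5: rel=0, running sum=16
Position 6: rel=4, running sum=20
Position 7: rel=0, running sum=20
Position 8: rel=3, running sum=23
Position 9: rel=6, running sum=29
CG = 29

29
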